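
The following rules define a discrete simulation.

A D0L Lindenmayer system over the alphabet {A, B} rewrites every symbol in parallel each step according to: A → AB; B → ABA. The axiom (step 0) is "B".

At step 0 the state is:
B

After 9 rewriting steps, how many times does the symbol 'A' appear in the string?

1970

0) B
1) ABA
2) ABABAAB
3) ABABAABABAABABABA
4) ABABAABABAABABABAABABAABABABAABABAABABAAB
5) ABABAABABAABABABAABABAABABABAABABAABABAABABABAABABAABABABAABABAABABAABABABAABABAABABABAABABAABABABA
6) ABABAABABAABABABAABABAABABABAABABAABABAABABABAABABAABABABA…ABABAABABAABABABAABABAABABAABABABAABABAABABABAABABAABABAAB  (len 239)
7) ABABAABABAABABABAABABAABABABAABABAABABAABABABAABABAABABABA…ABABAABABAABABABAABABAABABAABABABAABABAABABABAABABAABABABA  (len 577)
8) ABABAABABAABABABAABABAABABABAABABAABABAABABABAABABAABABABA…ABABAABABAABABABAABABAABABAABABABAABABAABABABAABABAABABAAB  (len 1393)
9) ABABAABABAABABABAABABAABABABAABABAABABAABABABAABABAABABABA…ABABAABABAABABABAABABAABABAABABABAABABAABABABAABABAABABABA  (len 3363)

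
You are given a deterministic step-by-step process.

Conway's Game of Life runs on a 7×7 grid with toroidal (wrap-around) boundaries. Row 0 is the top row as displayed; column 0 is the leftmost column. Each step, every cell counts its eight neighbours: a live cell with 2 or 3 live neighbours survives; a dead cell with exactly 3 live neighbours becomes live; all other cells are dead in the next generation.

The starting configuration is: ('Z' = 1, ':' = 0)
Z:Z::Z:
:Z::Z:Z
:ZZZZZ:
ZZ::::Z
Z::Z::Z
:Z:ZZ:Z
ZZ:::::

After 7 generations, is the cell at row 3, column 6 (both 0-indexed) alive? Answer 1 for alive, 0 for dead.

0

[0] Z:Z::Z:
:Z::Z:Z
:ZZZZZ:
ZZ::::Z
Z::Z::Z
:Z:ZZ:Z
ZZ:::::
[1] ::Z::Z:
::::::Z
:::ZZ::
:::::::
:::ZZ::
:Z:ZZZZ
:::ZZZ:
[2] :::Z:ZZ
:::ZZZ:
:::::::
:::::::
::ZZ:::
::::::Z
:::::::
[3] :::Z:ZZ
:::Z:ZZ
::::Z::
:::::::
:::::::
:::::::
:::::ZZ
[4] Z::::::
:::Z::Z
::::ZZ:
:::::::
:::::::
:::::::
::::ZZZ
[5] Z:::Z::
::::ZZZ
::::ZZ:
:::::::
:::::::
:::::Z:
:::::ZZ
[6] Z:::Z::
:::Z::Z
::::Z:Z
:::::::
:::::::
:::::ZZ
::::ZZZ
[7] Z::ZZ::
Z::ZZ:Z
:::::Z:
:::::::
:::::::
::::Z:Z
Z:::Z::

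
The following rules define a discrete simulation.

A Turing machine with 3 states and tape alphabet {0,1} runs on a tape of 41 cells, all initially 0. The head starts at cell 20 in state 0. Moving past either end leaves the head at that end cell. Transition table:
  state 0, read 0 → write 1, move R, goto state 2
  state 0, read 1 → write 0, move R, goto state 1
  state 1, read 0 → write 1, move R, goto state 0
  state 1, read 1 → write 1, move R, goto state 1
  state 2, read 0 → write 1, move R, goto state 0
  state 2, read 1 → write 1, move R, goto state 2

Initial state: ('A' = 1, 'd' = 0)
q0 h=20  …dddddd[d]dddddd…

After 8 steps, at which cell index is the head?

28

t=0: q0 h=20  …dddddd[d]dddddd…
t=1: q2 h=21  …dddddA[d]dddddd…
t=2: q0 h=22  …ddddAA[d]dddddd…
t=3: q2 h=23  …dddAAA[d]dddddd…
t=4: q0 h=24  …ddAAAA[d]dddddd…
t=5: q2 h=25  …dAAAAA[d]dddddd…
t=6: q0 h=26  …AAAAAA[d]dddddd…
t=7: q2 h=27  …AAAAAA[d]dddddd…
t=8: q0 h=28  …AAAAAA[d]dddddd…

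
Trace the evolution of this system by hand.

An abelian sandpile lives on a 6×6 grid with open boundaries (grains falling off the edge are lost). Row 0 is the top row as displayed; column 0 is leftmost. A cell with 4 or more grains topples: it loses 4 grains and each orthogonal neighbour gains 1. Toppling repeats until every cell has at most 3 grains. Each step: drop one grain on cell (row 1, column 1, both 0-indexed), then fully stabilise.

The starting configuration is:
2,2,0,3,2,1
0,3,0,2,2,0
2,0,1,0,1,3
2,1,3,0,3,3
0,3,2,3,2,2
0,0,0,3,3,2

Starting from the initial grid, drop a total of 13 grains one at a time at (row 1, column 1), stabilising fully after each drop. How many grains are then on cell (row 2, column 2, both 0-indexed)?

3

t=0: 2,2,0,3,2,1
0,3,0,2,2,0
2,0,1,0,1,3
2,1,3,0,3,3
0,3,2,3,2,2
0,0,0,3,3,2
t=1: 2,3,0,3,2,1
1,0,1,2,2,0
2,1,1,0,1,3
2,1,3,0,3,3
0,3,2,3,2,2
0,0,0,3,3,2
t=2: 2,3,0,3,2,1
1,1,1,2,2,0
2,1,1,0,1,3
2,1,3,0,3,3
0,3,2,3,2,2
0,0,0,3,3,2
t=3: 2,3,0,3,2,1
1,2,1,2,2,0
2,1,1,0,1,3
2,1,3,0,3,3
0,3,2,3,2,2
0,0,0,3,3,2
t=4: 2,3,0,3,2,1
1,3,1,2,2,0
2,1,1,0,1,3
2,1,3,0,3,3
0,3,2,3,2,2
0,0,0,3,3,2
t=5: 3,0,1,3,2,1
2,1,2,2,2,0
2,2,1,0,1,3
2,1,3,0,3,3
0,3,2,3,2,2
0,0,0,3,3,2
t=6: 3,0,1,3,2,1
2,2,2,2,2,0
2,2,1,0,1,3
2,1,3,0,3,3
0,3,2,3,2,2
0,0,0,3,3,2
t=7: 3,0,1,3,2,1
2,3,2,2,2,0
2,2,1,0,1,3
2,1,3,0,3,3
0,3,2,3,2,2
0,0,0,3,3,2
t=8: 3,1,1,3,2,1
3,0,3,2,2,0
2,3,1,0,1,3
2,1,3,0,3,3
0,3,2,3,2,2
0,0,0,3,3,2
t=9: 3,1,1,3,2,1
3,1,3,2,2,0
2,3,1,0,1,3
2,1,3,0,3,3
0,3,2,3,2,2
0,0,0,3,3,2
t=10: 3,1,1,3,2,1
3,2,3,2,2,0
2,3,1,0,1,3
2,1,3,0,3,3
0,3,2,3,2,2
0,0,0,3,3,2
t=11: 3,1,1,3,2,1
3,3,3,2,2,0
2,3,1,0,1,3
2,1,3,0,3,3
0,3,2,3,2,2
0,0,0,3,3,2
t=12: 0,3,2,3,2,1
2,3,0,3,2,0
0,1,3,0,1,3
3,2,3,0,3,3
0,3,2,3,2,2
0,0,0,3,3,2
t=13: 1,0,3,3,2,1
3,1,1,3,2,0
0,2,3,0,1,3
3,2,3,0,3,3
0,3,2,3,2,2
0,0,0,3,3,2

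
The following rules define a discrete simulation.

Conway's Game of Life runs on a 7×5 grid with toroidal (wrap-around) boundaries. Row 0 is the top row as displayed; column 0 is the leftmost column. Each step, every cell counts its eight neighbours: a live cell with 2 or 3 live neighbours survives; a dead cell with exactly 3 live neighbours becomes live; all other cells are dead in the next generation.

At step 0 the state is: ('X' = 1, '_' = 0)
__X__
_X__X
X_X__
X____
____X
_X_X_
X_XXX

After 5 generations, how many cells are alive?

5

step 0: __X__
_X__X
X_X__
X____
____X
_X_X_
X_XXX
step 1: __X__
XXXX_
X___X
XX__X
X___X
_X___
X___X
step 2: __X__
X_XX_
_____
_X_X_
____X
_X___
XX___
step 3: X_XXX
_XXX_
_X_XX
_____
X_X__
_X___
XXX__
step 4: _____
_____
XX_XX
XXXXX
_X___
_____
_____
step 5: _____
X___X
_____
_____
_X_XX
_____
_____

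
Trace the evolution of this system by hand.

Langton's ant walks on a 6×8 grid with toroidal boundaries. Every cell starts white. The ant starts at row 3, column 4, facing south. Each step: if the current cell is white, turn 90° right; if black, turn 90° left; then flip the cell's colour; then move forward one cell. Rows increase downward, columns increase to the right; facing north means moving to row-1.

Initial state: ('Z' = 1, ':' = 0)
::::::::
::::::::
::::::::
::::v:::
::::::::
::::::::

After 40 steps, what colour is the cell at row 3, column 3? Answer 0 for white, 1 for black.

1

k=0  ::::::::
::::::::
::::::::
::::v:::
::::::::
::::::::
k=1  ::::::::
::::::::
::::::::
:::<Z:::
::::::::
::::::::
k=2  ::::::::
::::::::
:::^::::
:::ZZ:::
::::::::
::::::::
k=3  ::::::::
::::::::
:::Z>:::
:::ZZ:::
::::::::
::::::::
k=4  ::::::::
::::::::
:::ZZ:::
:::Zv:::
::::::::
::::::::
k=5  ::::::::
::::::::
:::ZZ:::
:::Z:>::
::::::::
::::::::
k=6  ::::::::
::::::::
:::ZZ:::
:::Z:Z::
:::::v::
::::::::
k=7  ::::::::
::::::::
:::ZZ:::
:::Z:Z::
::::<Z::
::::::::
k=8  ::::::::
::::::::
:::ZZ:::
:::Z^Z::
::::ZZ::
::::::::
k=9  ::::::::
::::::::
:::ZZ:::
:::ZZ>::
::::ZZ::
::::::::
k=10  ::::::::
::::::::
:::ZZ^::
:::ZZ:::
::::ZZ::
::::::::
k=11  ::::::::
::::::::
:::ZZZ>:
:::ZZ:::
::::ZZ::
::::::::
k=12  ::::::::
::::::::
:::ZZZZ:
:::ZZ:v:
::::ZZ::
::::::::
k=13  ::::::::
::::::::
:::ZZZZ:
:::ZZ<Z:
::::ZZ::
::::::::
k=14  ::::::::
::::::::
:::ZZ^Z:
:::ZZZZ:
::::ZZ::
::::::::
k=15  ::::::::
::::::::
:::Z<:Z:
:::ZZZZ:
::::ZZ::
::::::::
k=16  ::::::::
::::::::
:::Z::Z:
:::ZvZZ:
::::ZZ::
::::::::
k=17  ::::::::
::::::::
:::Z::Z:
:::Z:>Z:
::::ZZ::
::::::::
k=18  ::::::::
::::::::
:::Z:^Z:
:::Z::Z:
::::ZZ::
::::::::
k=19  ::::::::
::::::::
:::Z:Z>:
:::Z::Z:
::::ZZ::
::::::::
k=20  ::::::::
::::::^:
:::Z:Z::
:::Z::Z:
::::ZZ::
::::::::
k=21  ::::::::
::::::Z>
:::Z:Z::
:::Z::Z:
::::ZZ::
::::::::
k=22  ::::::::
::::::ZZ
:::Z:Z:v
:::Z::Z:
::::ZZ::
::::::::
k=23  ::::::::
::::::ZZ
:::Z:Z<Z
:::Z::Z:
::::ZZ::
::::::::
k=24  ::::::::
::::::^Z
:::Z:ZZZ
:::Z::Z:
::::ZZ::
::::::::
k=25  ::::::::
:::::<:Z
:::Z:ZZZ
:::Z::Z:
::::ZZ::
::::::::
k=26  :::::^::
:::::Z:Z
:::Z:ZZZ
:::Z::Z:
::::ZZ::
::::::::
k=27  :::::Z>:
:::::Z:Z
:::Z:ZZZ
:::Z::Z:
::::ZZ::
::::::::
k=28  :::::ZZ:
:::::ZvZ
:::Z:ZZZ
:::Z::Z:
::::ZZ::
::::::::
k=29  :::::ZZ:
:::::<ZZ
:::Z:ZZZ
:::Z::Z:
::::ZZ::
::::::::
k=30  :::::ZZ:
::::::ZZ
:::Z:vZZ
:::Z::Z:
::::ZZ::
::::::::
k=31  :::::ZZ:
::::::ZZ
:::Z::>Z
:::Z::Z:
::::ZZ::
::::::::
k=32  :::::ZZ:
::::::^Z
:::Z:::Z
:::Z::Z:
::::ZZ::
::::::::
k=33  :::::ZZ:
:::::<:Z
:::Z:::Z
:::Z::Z:
::::ZZ::
::::::::
k=34  :::::^Z:
:::::Z:Z
:::Z:::Z
:::Z::Z:
::::ZZ::
::::::::
k=35  ::::<:Z:
:::::Z:Z
:::Z:::Z
:::Z::Z:
::::ZZ::
::::::::
k=36  ::::Z:Z:
:::::Z:Z
:::Z:::Z
:::Z::Z:
::::ZZ::
::::^:::
k=37  ::::Z:Z:
:::::Z:Z
:::Z:::Z
:::Z::Z:
::::ZZ::
::::Z>::
k=38  ::::ZvZ:
:::::Z:Z
:::Z:::Z
:::Z::Z:
::::ZZ::
::::ZZ::
k=39  ::::<ZZ:
:::::Z:Z
:::Z:::Z
:::Z::Z:
::::ZZ::
::::ZZ::
k=40  :::::ZZ:
::::vZ:Z
:::Z:::Z
:::Z::Z:
::::ZZ::
::::ZZ::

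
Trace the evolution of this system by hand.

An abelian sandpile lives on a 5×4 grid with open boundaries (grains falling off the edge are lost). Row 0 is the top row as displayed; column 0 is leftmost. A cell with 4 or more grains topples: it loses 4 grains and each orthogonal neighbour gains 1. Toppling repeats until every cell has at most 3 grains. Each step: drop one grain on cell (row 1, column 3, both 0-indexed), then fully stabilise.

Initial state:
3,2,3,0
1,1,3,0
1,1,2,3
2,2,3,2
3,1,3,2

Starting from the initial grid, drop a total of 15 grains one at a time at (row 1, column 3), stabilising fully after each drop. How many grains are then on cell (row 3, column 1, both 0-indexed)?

gen 0: 3,2,3,0
1,1,3,0
1,1,2,3
2,2,3,2
3,1,3,2
gen 1: 3,2,3,0
1,1,3,1
1,1,2,3
2,2,3,2
3,1,3,2
gen 2: 3,2,3,0
1,1,3,2
1,1,2,3
2,2,3,2
3,1,3,2
gen 3: 3,2,3,0
1,1,3,3
1,1,2,3
2,2,3,2
3,1,3,2
gen 4: 3,3,0,2
1,2,2,2
1,2,1,2
2,3,2,1
3,2,1,0
gen 5: 3,3,0,2
1,2,2,3
1,2,1,2
2,3,2,1
3,2,1,0
gen 6: 3,3,0,3
1,2,3,0
1,2,1,3
2,3,2,1
3,2,1,0
gen 7: 3,3,0,3
1,2,3,1
1,2,1,3
2,3,2,1
3,2,1,0
gen 8: 3,3,0,3
1,2,3,2
1,2,1,3
2,3,2,1
3,2,1,0
gen 9: 3,3,0,3
1,2,3,3
1,2,1,3
2,3,2,1
3,2,1,0
gen 10: 3,3,2,0
1,3,0,3
1,2,3,0
2,3,2,2
3,2,1,0
gen 11: 3,3,2,1
1,3,1,0
1,2,3,1
2,3,2,2
3,2,1,0
gen 12: 3,3,2,1
1,3,1,1
1,2,3,1
2,3,2,2
3,2,1,0
gen 13: 3,3,2,1
1,3,1,2
1,2,3,1
2,3,2,2
3,2,1,0
gen 14: 3,3,2,1
1,3,1,3
1,2,3,1
2,3,2,2
3,2,1,0
gen 15: 3,3,2,2
1,3,2,0
1,2,3,2
2,3,2,2
3,2,1,0

3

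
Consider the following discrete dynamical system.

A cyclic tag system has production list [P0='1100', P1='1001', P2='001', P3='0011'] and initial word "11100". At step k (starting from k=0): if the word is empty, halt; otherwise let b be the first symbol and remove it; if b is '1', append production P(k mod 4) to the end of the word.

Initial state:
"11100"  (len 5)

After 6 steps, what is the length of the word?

0) "11100"  (len 5)
1) "11001100"  (len 8)
2) "10011001001"  (len 11)
3) "0011001001001"  (len 13)
4) "011001001001"  (len 12)
5) "11001001001"  (len 11)
6) "10010010011001"  (len 14)

14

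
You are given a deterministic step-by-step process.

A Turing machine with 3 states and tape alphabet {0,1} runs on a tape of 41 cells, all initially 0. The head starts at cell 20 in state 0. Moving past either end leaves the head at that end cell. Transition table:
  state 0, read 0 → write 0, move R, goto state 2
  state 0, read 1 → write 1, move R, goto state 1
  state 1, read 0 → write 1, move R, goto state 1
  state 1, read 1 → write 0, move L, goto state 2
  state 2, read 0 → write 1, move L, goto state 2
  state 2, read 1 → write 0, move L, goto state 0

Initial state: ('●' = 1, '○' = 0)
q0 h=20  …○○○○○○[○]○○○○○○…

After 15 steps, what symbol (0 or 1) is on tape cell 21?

0) q0 h=20  …○○○○○○[○]○○○○○○…
1) q2 h=21  …○○○○○○[○]○○○○○○…
2) q2 h=20  …○○○○○○[○]●○○○○○…
3) q2 h=19  …○○○○○○[○]●●○○○○…
4) q2 h=18  …○○○○○○[○]●●●○○○…
5) q2 h=17  …○○○○○○[○]●●●●○○…
6) q2 h=16  …○○○○○○[○]●●●●●○…
7) q2 h=15  …○○○○○○[○]●●●●●●…
8) q2 h=14  …○○○○○○[○]●●●●●●…
9) q2 h=13  …○○○○○○[○]●●●●●●…
10) q2 h=12  …○○○○○○[○]●●●●●●…
11) q2 h=11  …○○○○○○[○]●●●●●●…
12) q2 h=10  …○○○○○○[○]●●●●●●…
13) q2 h= 9  …○○○○○○[○]●●●●●●…
14) q2 h= 8  …○○○○○○[○]●●●●●●…
15) q2 h= 7  …○○○○○○[○]●●●●●●…

1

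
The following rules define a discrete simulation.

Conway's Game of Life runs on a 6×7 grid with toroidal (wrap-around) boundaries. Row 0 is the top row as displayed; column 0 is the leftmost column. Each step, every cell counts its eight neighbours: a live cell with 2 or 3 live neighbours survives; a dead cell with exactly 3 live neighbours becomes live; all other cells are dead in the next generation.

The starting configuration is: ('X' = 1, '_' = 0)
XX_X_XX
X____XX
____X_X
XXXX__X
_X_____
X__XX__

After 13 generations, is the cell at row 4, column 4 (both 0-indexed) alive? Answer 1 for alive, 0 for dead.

gen 0: XX_X_XX
X____XX
____X_X
XXXX__X
_X_____
X__XX__
gen 1: _XXX___
_X_____
__XXX__
_XXX_XX
____X_X
___XXX_
gen 2: _X_X___
_X__X__
X___XX_
XX____X
X_____X
_____X_
gen 3: __X_X__
XXXXXX_
____XX_
_X_____
_X___X_
X_____X
gen 4: __X_X__
_XX___X
X____XX
____XX_
_X____X
XX___XX
gen 5: __XX___
_XXX__X
XX__X__
____X__
_X__X__
_XX__XX
gen 6: ____XXX
____X__
XX__XX_
XX_XXX_
XXXXX__
XX__XX_
gen 7: X__X__X
X__X___
XXX____
_______
_______
_______
gen 8: X_____X
___X___
XXX____
_X_____
_______
_______
gen 9: _______
__X___X
XXX____
XXX____
_______
_______
gen 10: _______
X_X____
___X__X
X_X____
_X_____
_______
gen 11: _______
_______
X_XX__X
XXX____
_X_____
_______
gen 12: _______
_______
X_XX__X
___X__X
XXX____
_______
gen 13: _______
_______
X_XX__X
___X__X
XXX____
_X_____

0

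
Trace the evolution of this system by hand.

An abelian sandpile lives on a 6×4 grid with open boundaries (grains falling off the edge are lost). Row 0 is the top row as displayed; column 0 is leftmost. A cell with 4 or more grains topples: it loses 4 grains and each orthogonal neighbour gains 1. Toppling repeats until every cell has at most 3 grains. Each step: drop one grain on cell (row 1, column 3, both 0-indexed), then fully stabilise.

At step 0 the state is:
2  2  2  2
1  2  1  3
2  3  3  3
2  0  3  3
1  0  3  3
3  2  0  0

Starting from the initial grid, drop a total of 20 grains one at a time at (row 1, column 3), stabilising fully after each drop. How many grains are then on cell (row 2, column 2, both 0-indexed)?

[0] 2  2  2  2
1  2  1  3
2  3  3  3
2  0  3  3
1  0  3  3
3  2  0  0
[1] 2  2  2  3
1  3  3  1
3  0  2  2
2  2  2  2
1  1  1  1
3  2  1  1
[2] 2  2  2  3
1  3  3  2
3  0  2  2
2  2  2  2
1  1  1  1
3  2  1  1
[3] 2  2  2  3
1  3  3  3
3  0  2  2
2  2  2  2
1  1  1  1
3  2  1  1
[4] 3  0  1  1
2  1  2  2
3  1  3  3
2  2  2  2
1  1  1  1
3  2  1  1
[5] 3  0  1  1
2  1  2  3
3  1  3  3
2  2  2  2
1  1  1  1
3  2  1  1
[6] 3  0  2  2
2  2  0  2
3  2  1  1
2  2  3  3
1  1  1  1
3  2  1  1
[7] 3  0  2  2
2  2  0  3
3  2  1  1
2  2  3  3
1  1  1  1
3  2  1  1
[8] 3  0  2  3
2  2  1  0
3  2  1  2
2  2  3  3
1  1  1  1
3  2  1  1
[9] 3  0  2  3
2  2  1  1
3  2  1  2
2  2  3  3
1  1  1  1
3  2  1  1
[10] 3  0  2  3
2  2  1  2
3  2  1  2
2  2  3  3
1  1  1  1
3  2  1  1
[11] 3  0  2  3
2  2  1  3
3  2  1  2
2  2  3  3
1  1  1  1
3  2  1  1
[12] 3  0  3  0
2  2  2  1
3  2  1  3
2  2  3  3
1  1  1  1
3  2  1  1
[13] 3  0  3  0
2  2  2  2
3  2  1  3
2  2  3  3
1  1  1  1
3  2  1  1
[14] 3  0  3  0
2  2  2  3
3  2  1  3
2  2  3  3
1  1  1  1
3  2  1  1
[15] 3  0  3  1
2  2  3  1
3  2  3  1
2  3  0  1
1  1  2  2
3  2  1  1
[16] 3  0  3  1
2  2  3  2
3  2  3  1
2  3  0  1
1  1  2  2
3  2  1  1
[17] 3  0  3  1
2  2  3  3
3  2  3  1
2  3  0  1
1  1  2  2
3  2  1  1
[18] 3  1  0  3
2  3  2  1
3  3  0  3
2  3  1  1
1  1  2  2
3  2  1  1
[19] 3  1  0  3
2  3  2  2
3  3  0  3
2  3  1  1
1  1  2  2
3  2  1  1
[20] 3  1  0  3
2  3  2  3
3  3  0  3
2  3  1  1
1  1  2  2
3  2  1  1

0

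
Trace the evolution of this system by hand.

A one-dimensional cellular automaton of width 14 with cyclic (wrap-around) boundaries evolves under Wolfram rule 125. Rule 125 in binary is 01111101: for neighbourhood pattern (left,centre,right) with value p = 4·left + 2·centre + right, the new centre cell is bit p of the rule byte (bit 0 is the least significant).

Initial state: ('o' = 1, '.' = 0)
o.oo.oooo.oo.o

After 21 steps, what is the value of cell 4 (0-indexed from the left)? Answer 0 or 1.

k=0  o.oo.oooo.oo.o
k=1  oooooo..oooooo
k=2  .....oo.o.....
k=3  oooo.ooooooooo
k=4  ...ooo........
k=5  oo.o.ooooooooo
k=6  .ooooo........
k=7  .o...ooooooooo
k=8  oooo.o.......o
k=9  ...ooooooooo.o
k=10  oo.o.......ooo
k=11  .ooooooooo.o..
k=12  .o.......ooooo
k=13  oooooooo.o...o
k=14  .......ooooo.o
k=15  oooooo.o...ooo
k=16  .....ooooo.o..
k=17  oooo.o...ooooo
k=18  ...ooooo.o....
k=19  oo.o...ooooooo
k=20  .ooooo.o......
k=21  .o...ooooooooo

0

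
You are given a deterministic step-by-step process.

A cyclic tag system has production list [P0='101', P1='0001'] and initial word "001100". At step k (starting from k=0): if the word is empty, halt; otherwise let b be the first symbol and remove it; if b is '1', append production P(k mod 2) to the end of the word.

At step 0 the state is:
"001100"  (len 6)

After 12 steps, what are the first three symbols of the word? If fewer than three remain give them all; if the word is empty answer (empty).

110

0) "001100"  (len 6)
1) "01100"  (len 5)
2) "1100"  (len 4)
3) "100101"  (len 6)
4) "001010001"  (len 9)
5) "01010001"  (len 8)
6) "1010001"  (len 7)
7) "010001101"  (len 9)
8) "10001101"  (len 8)
9) "0001101101"  (len 10)
10) "001101101"  (len 9)
11) "01101101"  (len 8)
12) "1101101"  (len 7)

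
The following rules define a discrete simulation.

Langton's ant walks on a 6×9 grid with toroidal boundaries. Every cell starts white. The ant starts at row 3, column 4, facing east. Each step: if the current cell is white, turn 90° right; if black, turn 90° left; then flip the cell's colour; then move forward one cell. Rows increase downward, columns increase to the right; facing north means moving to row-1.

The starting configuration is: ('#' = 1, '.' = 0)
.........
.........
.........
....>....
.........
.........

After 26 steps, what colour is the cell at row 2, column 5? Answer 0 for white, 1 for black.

1

[0] .........
.........
.........
....>....
.........
.........
[1] .........
.........
.........
....#....
....v....
.........
[2] .........
.........
.........
....#....
...<#....
.........
[3] .........
.........
.........
...^#....
...##....
.........
[4] .........
.........
.........
...#>....
...##....
.........
[5] .........
.........
....^....
...#.....
...##....
.........
[6] .........
.........
....#>...
...#.....
...##....
.........
[7] .........
.........
....##...
...#.v...
...##....
.........
[8] .........
.........
....##...
...#<#...
...##....
.........
[9] .........
.........
....^#...
...###...
...##....
.........
[10] .........
.........
...<.#...
...###...
...##....
.........
[11] .........
...^.....
...#.#...
...###...
...##....
.........
[12] .........
...#>....
...#.#...
...###...
...##....
.........
[13] .........
...##....
...#v#...
...###...
...##....
.........
[14] .........
...##....
...<##...
...###...
...##....
.........
[15] .........
...##....
....##...
...v##...
...##....
.........
[16] .........
...##....
....##...
....>#...
...##....
.........
[17] .........
...##....
....^#...
.....#...
...##....
.........
[18] .........
...##....
...<.#...
.....#...
...##....
.........
[19] .........
...^#....
...#.#...
.....#...
...##....
.........
[20] .........
..<.#....
...#.#...
.....#...
...##....
.........
[21] ..^......
..#.#....
...#.#...
.....#...
...##....
.........
[22] ..#>.....
..#.#....
...#.#...
.....#...
...##....
.........
[23] ..##.....
..#v#....
...#.#...
.....#...
...##....
.........
[24] ..##.....
..<##....
...#.#...
.....#...
...##....
.........
[25] ..##.....
...##....
..v#.#...
.....#...
...##....
.........
[26] ..##.....
...##....
.<##.#...
.....#...
...##....
.........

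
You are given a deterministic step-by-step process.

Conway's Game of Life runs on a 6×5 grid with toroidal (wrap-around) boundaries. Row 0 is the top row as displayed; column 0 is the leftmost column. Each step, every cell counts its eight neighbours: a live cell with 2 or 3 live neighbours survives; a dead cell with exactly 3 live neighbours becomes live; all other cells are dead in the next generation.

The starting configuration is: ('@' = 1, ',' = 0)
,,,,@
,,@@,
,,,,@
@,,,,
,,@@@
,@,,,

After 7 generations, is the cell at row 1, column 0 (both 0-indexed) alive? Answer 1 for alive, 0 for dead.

1

gen 0: ,,,,@
,,@@,
,,,,@
@,,,,
,,@@@
,@,,,
gen 1: ,,@@,
,,,@@
,,,@@
@,,,,
@@@@@
@,@,@
gen 2: @@@,,
,,,,,
@,,@,
,,,,,
,,@,,
,,,,,
gen 3: ,@,,,
@,@,@
,,,,,
,,,,,
,,,,,
,,@,,
gen 4: @@@@,
@@,,,
,,,,,
,,,,,
,,,,,
,,,,,
gen 5: @,@,@
@,,,@
,,,,,
,,,,,
,,,,,
,@@,,
gen 6: ,,@,@
@@,@@
,,,,,
,,,,,
,,,,,
@@@@,
gen 7: ,,,,,
@@@@@
@,,,@
,,,,,
,@@,,
@@@@@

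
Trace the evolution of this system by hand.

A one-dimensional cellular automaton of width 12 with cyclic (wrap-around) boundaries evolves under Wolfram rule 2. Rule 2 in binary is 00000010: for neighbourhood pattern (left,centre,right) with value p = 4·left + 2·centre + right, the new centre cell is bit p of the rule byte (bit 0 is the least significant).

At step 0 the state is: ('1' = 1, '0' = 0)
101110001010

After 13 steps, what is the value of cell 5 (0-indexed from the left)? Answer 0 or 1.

t=0: 101110001010
t=1: 000000010000
t=2: 000000100000
t=3: 000001000000
t=4: 000010000000
t=5: 000100000000
t=6: 001000000000
t=7: 010000000000
t=8: 100000000000
t=9: 000000000001
t=10: 000000000010
t=11: 000000000100
t=12: 000000001000
t=13: 000000010000

0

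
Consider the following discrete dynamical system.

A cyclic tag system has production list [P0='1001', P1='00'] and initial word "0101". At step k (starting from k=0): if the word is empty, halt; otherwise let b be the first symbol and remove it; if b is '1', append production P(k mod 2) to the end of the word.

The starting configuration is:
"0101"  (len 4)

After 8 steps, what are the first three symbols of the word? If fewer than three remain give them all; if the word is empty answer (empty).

0) "0101"  (len 4)
1) "101"  (len 3)
2) "0100"  (len 4)
3) "100"  (len 3)
4) "0000"  (len 4)
5) "000"  (len 3)
6) "00"  (len 2)
7) "0"  (len 1)
8) (halted — word empty)

(empty)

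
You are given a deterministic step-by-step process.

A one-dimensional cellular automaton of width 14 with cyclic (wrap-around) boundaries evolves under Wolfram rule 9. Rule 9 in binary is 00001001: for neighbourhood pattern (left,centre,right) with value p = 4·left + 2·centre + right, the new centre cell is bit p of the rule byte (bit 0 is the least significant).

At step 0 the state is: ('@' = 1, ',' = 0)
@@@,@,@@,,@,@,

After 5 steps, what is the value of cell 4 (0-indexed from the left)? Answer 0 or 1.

k=0  @@@,@,@@,,@,@,
k=1  @,,,,,@,,,,,,,
k=2  ,,@@@,,,@@@@@,
k=3  @,@,,,@,@,,,,,
k=4  ,,,,@,,,,,@@@,
k=5  @@@,,,@@@,@,,,

0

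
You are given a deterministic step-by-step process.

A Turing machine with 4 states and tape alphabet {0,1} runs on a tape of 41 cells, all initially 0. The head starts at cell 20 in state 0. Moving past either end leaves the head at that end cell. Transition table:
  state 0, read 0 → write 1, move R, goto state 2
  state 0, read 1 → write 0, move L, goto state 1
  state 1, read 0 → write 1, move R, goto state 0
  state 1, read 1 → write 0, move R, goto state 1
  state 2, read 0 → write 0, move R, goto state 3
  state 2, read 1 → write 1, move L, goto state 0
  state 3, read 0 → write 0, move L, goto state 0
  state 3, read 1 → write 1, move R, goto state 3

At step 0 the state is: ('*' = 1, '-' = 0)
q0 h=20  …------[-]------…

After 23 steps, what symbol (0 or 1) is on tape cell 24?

1

k=0  q0 h=20  …------[-]------…
k=1  q2 h=21  …-----*[-]------…
k=2  q3 h=22  …----*-[-]------…
k=3  q0 h=21  …-----*[-]------…
k=4  q2 h=22  …----**[-]------…
k=5  q3 h=23  …---**-[-]------…
k=6  q0 h=22  …----**[-]------…
k=7  q2 h=23  …---***[-]------…
k=8  q3 h=24  …--***-[-]------…
k=9  q0 h=23  …---***[-]------…
k=10  q2 h=24  …--****[-]------…
k=11  q3 h=25  …-****-[-]------…
k=12  q0 h=24  …--****[-]------…
k=13  q2 h=25  …-*****[-]------…
k=14  q3 h=26  …*****-[-]------…
k=15  q0 h=25  …-*****[-]------…
k=16  q2 h=26  …******[-]------…
k=17  q3 h=27  …*****-[-]------…
k=18  q0 h=26  …******[-]------…
k=19  q2 h=27  …******[-]------…
k=20  q3 h=28  …*****-[-]------…
k=21  q0 h=27  …******[-]------…
k=22  q2 h=28  …******[-]------…
k=23  q3 h=29  …*****-[-]------…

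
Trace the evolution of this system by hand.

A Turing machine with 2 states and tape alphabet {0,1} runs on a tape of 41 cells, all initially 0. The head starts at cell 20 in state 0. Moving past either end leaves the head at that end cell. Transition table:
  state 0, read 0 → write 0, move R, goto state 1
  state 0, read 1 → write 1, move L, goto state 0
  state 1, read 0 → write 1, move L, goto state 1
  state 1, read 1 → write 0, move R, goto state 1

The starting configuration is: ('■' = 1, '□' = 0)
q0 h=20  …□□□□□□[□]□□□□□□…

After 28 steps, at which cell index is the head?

5

[0] q0 h=20  …□□□□□□[□]□□□□□□…
[1] q1 h=21  …□□□□□□[□]□□□□□□…
[2] q1 h=20  …□□□□□□[□]■□□□□□…
[3] q1 h=19  …□□□□□□[□]■■□□□□…
[4] q1 h=18  …□□□□□□[□]■■■□□□…
[5] q1 h=17  …□□□□□□[□]■■■■□□…
[6] q1 h=16  …□□□□□□[□]■■■■■□…
[7] q1 h=15  …□□□□□□[□]■■■■■■…
[8] q1 h=14  …□□□□□□[□]■■■■■■…
[9] q1 h=13  …□□□□□□[□]■■■■■■…
[10] q1 h=12  …□□□□□□[□]■■■■■■…
[11] q1 h=11  …□□□□□□[□]■■■■■■…
[12] q1 h=10  …□□□□□□[□]■■■■■■…
[13] q1 h= 9  …□□□□□□[□]■■■■■■…
[14] q1 h= 8  …□□□□□□[□]■■■■■■…
[15] q1 h= 7  …□□□□□□[□]■■■■■■…
[16] q1 h= 6  |□□□□□□[□]■■■■■■…
[17] q1 h= 5  |□□□□□[□]■■■■■■…
[18] q1 h= 4  |□□□□[□]■■■■■■…
[19] q1 h= 3  |□□□[□]■■■■■■…
[20] q1 h= 2  |□□[□]■■■■■■…
[21] q1 h= 1  |□[□]■■■■■■…
[22] q1 h= 0  |[□]■■■■■■…
[23] q1 h= 0  |[■]■■■■■■…
[24] q1 h= 1  |□[■]■■■■■■…
[25] q1 h= 2  |□□[■]■■■■■■…
[26] q1 h= 3  |□□□[■]■■■■■■…
[27] q1 h= 4  |□□□□[■]■■■■■■…
[28] q1 h= 5  |□□□□□[■]■■■■■■…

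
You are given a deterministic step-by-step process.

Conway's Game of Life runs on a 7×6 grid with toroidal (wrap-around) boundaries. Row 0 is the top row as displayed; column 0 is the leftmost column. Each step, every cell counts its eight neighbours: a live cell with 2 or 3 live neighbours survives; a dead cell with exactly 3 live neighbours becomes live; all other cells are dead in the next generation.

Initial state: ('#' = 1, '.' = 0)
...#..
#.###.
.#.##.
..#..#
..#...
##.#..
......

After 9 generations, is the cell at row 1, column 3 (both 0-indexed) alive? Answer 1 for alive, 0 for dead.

0

t=0: ...#..
#.###.
.#.##.
..#..#
..#...
##.#..
......
t=1: ..###.
.#...#
##....
.##.#.
#.##..
.##...
..#...
t=2: .####.
.#.###
.....#
.....#
#.....
......
......
t=3: ##...#
.#...#
.....#
#....#
......
......
..##..
t=4: .#..##
.#..##
....##
#....#
......
......
###...
t=5: ...##.
...#..
......
#...##
......
.#....
###..#
t=6: ##.###
...##.
....##
.....#
#....#
.##...
######
t=7: ......
..#...
...#.#
......
##...#
......
......
t=8: ......
......
......
....##
#.....
#.....
......
t=9: ......
......
......
.....#
#.....
......
......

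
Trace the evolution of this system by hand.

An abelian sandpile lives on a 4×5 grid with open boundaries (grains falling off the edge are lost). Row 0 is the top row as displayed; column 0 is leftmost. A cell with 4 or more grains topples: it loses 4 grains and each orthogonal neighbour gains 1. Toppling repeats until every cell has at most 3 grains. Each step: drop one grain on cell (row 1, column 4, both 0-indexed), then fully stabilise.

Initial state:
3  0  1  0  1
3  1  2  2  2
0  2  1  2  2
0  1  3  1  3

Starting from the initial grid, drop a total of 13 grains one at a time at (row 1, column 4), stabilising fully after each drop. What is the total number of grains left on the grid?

k=0  3  0  1  0  1
3  1  2  2  2
0  2  1  2  2
0  1  3  1  3
k=1  3  0  1  0  1
3  1  2  2  3
0  2  1  2  2
0  1  3  1  3
k=2  3  0  1  0  2
3  1  2  3  0
0  2  1  2  3
0  1  3  1  3
k=3  3  0  1  0  2
3  1  2  3  1
0  2  1  2  3
0  1  3  1  3
k=4  3  0  1  0  2
3  1  2  3  2
0  2  1  2  3
0  1  3  1  3
k=5  3  0  1  0  2
3  1  2  3  3
0  2  1  2  3
0  1  3  1  3
k=6  3  0  1  1  3
3  1  3  1  2
0  2  2  0  2
0  1  3  3  0
k=7  3  0  1  1  3
3  1  3  1  3
0  2  2  0  2
0  1  3  3  0
k=8  3  0  1  2  0
3  1  3  2  1
0  2  2  0  3
0  1  3  3  0
k=9  3  0  1  2  0
3  1  3  2  2
0  2  2  0  3
0  1  3  3  0
k=10  3  0  1  2  0
3  1  3  2  3
0  2  2  0  3
0  1  3  3  0
k=11  3  0  1  2  1
3  1  3  3  1
0  2  2  1  0
0  1  3  3  1
k=12  3  0  1  2  1
3  1  3  3  2
0  2  2  1  0
0  1  3  3  1
k=13  3  0  1  2  1
3  1  3  3  3
0  2  2  1  0
0  1  3  3  1

33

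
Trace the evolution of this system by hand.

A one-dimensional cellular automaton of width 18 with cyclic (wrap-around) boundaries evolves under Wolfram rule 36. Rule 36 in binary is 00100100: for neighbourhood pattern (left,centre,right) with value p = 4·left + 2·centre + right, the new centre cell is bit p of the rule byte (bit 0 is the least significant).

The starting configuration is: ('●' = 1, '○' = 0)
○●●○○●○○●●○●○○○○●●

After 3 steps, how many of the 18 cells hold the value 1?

2

gen 0: ○●●○○●○○●●○●○○○○●●
gen 1: ●○○○○●○○○○●●○○○○○○
gen 2: ●○○○○●○○○○○○○○○○○○
gen 3: ●○○○○●○○○○○○○○○○○○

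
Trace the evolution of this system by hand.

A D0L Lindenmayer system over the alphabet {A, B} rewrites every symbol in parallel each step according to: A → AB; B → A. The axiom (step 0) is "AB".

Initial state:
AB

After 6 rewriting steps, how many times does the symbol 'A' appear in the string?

step 0: AB
step 1: ABA
step 2: ABAAB
step 3: ABAABABA
step 4: ABAABABAABAAB
step 5: ABAABABAABAABABAABABA
step 6: ABAABABAABAABABAABABAABAABABAABAAB

21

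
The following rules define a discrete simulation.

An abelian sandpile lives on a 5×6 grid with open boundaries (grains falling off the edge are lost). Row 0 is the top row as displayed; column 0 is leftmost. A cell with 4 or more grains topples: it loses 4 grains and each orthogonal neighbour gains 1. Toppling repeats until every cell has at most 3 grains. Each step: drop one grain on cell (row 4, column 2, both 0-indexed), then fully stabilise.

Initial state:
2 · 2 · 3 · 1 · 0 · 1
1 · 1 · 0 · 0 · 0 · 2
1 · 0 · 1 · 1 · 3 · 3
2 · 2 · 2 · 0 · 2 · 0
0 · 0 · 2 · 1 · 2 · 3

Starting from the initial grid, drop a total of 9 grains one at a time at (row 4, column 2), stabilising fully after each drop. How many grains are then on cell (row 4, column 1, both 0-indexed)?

k=0  2 · 2 · 3 · 1 · 0 · 1
1 · 1 · 0 · 0 · 0 · 2
1 · 0 · 1 · 1 · 3 · 3
2 · 2 · 2 · 0 · 2 · 0
0 · 0 · 2 · 1 · 2 · 3
k=1  2 · 2 · 3 · 1 · 0 · 1
1 · 1 · 0 · 0 · 0 · 2
1 · 0 · 1 · 1 · 3 · 3
2 · 2 · 2 · 0 · 2 · 0
0 · 0 · 3 · 1 · 2 · 3
k=2  2 · 2 · 3 · 1 · 0 · 1
1 · 1 · 0 · 0 · 0 · 2
1 · 0 · 1 · 1 · 3 · 3
2 · 2 · 3 · 0 · 2 · 0
0 · 1 · 0 · 2 · 2 · 3
k=3  2 · 2 · 3 · 1 · 0 · 1
1 · 1 · 0 · 0 · 0 · 2
1 · 0 · 1 · 1 · 3 · 3
2 · 2 · 3 · 0 · 2 · 0
0 · 1 · 1 · 2 · 2 · 3
k=4  2 · 2 · 3 · 1 · 0 · 1
1 · 1 · 0 · 0 · 0 · 2
1 · 0 · 1 · 1 · 3 · 3
2 · 2 · 3 · 0 · 2 · 0
0 · 1 · 2 · 2 · 2 · 3
k=5  2 · 2 · 3 · 1 · 0 · 1
1 · 1 · 0 · 0 · 0 · 2
1 · 0 · 1 · 1 · 3 · 3
2 · 2 · 3 · 0 · 2 · 0
0 · 1 · 3 · 2 · 2 · 3
k=6  2 · 2 · 3 · 1 · 0 · 1
1 · 1 · 0 · 0 · 0 · 2
1 · 0 · 2 · 1 · 3 · 3
2 · 3 · 0 · 1 · 2 · 0
0 · 2 · 1 · 3 · 2 · 3
k=7  2 · 2 · 3 · 1 · 0 · 1
1 · 1 · 0 · 0 · 0 · 2
1 · 0 · 2 · 1 · 3 · 3
2 · 3 · 0 · 1 · 2 · 0
0 · 2 · 2 · 3 · 2 · 3
k=8  2 · 2 · 3 · 1 · 0 · 1
1 · 1 · 0 · 0 · 0 · 2
1 · 0 · 2 · 1 · 3 · 3
2 · 3 · 0 · 1 · 2 · 0
0 · 2 · 3 · 3 · 2 · 3
k=9  2 · 2 · 3 · 1 · 0 · 1
1 · 1 · 0 · 0 · 0 · 2
1 · 0 · 2 · 1 · 3 · 3
2 · 3 · 1 · 2 · 2 · 0
0 · 3 · 1 · 0 · 3 · 3

3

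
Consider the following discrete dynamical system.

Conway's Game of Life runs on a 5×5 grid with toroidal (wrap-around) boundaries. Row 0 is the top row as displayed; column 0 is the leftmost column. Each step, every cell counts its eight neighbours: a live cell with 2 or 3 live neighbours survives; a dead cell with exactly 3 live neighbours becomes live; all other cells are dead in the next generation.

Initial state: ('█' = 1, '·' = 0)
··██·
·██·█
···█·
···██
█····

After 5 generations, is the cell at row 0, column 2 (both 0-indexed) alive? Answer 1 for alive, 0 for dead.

t=0: ··██·
·██·█
···█·
···██
█····
t=1: █·███
·█··█
█····
···██
··█··
t=2: █·█·█
·██··
█··█·
···██
███··
t=3: ····█
··█··
██·█·
···█·
··█··
t=4: ···█·
█████
·█·██
·█·██
···█·
t=5: ██···
·█···
·····
·····
···█·

0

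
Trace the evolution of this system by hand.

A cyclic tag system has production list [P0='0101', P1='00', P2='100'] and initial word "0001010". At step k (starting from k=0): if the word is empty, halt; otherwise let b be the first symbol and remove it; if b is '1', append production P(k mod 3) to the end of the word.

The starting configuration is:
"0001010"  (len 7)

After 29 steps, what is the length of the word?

t=0: "0001010"  (len 7)
t=1: "001010"  (len 6)
t=2: "01010"  (len 5)
t=3: "1010"  (len 4)
t=4: "0100101"  (len 7)
t=5: "100101"  (len 6)
t=6: "00101100"  (len 8)
t=7: "0101100"  (len 7)
t=8: "101100"  (len 6)
t=9: "01100100"  (len 8)
t=10: "1100100"  (len 7)
t=11: "10010000"  (len 8)
t=12: "0010000100"  (len 10)
t=13: "010000100"  (len 9)
t=14: "10000100"  (len 8)
t=15: "0000100100"  (len 10)
t=16: "000100100"  (len 9)
t=17: "00100100"  (len 8)
t=18: "0100100"  (len 7)
t=19: "100100"  (len 6)
t=20: "0010000"  (len 7)
t=21: "010000"  (len 6)
t=22: "10000"  (len 5)
t=23: "000000"  (len 6)
t=24: "00000"  (len 5)
t=25: "0000"  (len 4)
t=26: "000"  (len 3)
t=27: "00"  (len 2)
t=28: "0"  (len 1)
t=29: (halted — word empty)

0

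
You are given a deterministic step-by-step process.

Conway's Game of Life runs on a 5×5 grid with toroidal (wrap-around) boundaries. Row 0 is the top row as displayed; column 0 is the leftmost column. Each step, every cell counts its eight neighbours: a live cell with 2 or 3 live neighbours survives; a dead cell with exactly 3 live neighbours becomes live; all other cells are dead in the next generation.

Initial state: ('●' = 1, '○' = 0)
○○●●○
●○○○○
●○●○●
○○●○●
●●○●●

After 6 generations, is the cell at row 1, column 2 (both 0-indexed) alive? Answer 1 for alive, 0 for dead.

t=0: ○○●●○
●○○○○
●○●○●
○○●○●
●●○●●
t=1: ○○●●○
●○●○○
●○○○●
○○●○○
●●○○○
t=2: ●○●●●
●○●○○
●○○●●
○○○○●
○●○●○
t=3: ●○○○○
○○●○○
●●○●○
○○●○○
○●○○○
t=4: ○●○○○
●○●○●
○●○●○
●○●○○
○●○○○
t=5: ○●●○○
●○●●●
○○○●○
●○●○○
●●●○○
t=6: ○○○○○
●○○○●
●○○○○
●○●●●
●○○●○

0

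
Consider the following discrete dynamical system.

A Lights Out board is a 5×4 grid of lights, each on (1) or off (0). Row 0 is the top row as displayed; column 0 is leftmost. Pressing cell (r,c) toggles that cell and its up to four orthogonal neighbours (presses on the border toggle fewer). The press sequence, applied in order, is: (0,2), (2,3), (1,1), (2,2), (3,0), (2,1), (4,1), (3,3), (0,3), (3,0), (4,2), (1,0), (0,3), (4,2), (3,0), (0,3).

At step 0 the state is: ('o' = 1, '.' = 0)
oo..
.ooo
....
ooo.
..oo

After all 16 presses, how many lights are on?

8

[0] oo..
.ooo
....
ooo.
..oo
[1] o.oo
.o.o
....
ooo.
..oo
[2] o.oo
.o..
..oo
oooo
..oo
[3] oooo
o.o.
.ooo
oooo
..oo
[4] oooo
o...
....
oo.o
..oo
[5] oooo
o...
o...
...o
o.oo
[6] oooo
oo..
.oo.
.o.o
o.oo
[7] oooo
oo..
.oo.
...o
.o.o
[8] oooo
oo..
.ooo
..o.
.o..
[9] oo..
oo.o
.ooo
..o.
.o..
[10] oo..
oo.o
oooo
ooo.
oo..
[11] oo..
oo.o
oooo
oo..
o.oo
[12] .o..
...o
.ooo
oo..
o.oo
[13] .ooo
....
.ooo
oo..
o.oo
[14] .ooo
....
.ooo
ooo.
oo..
[15] .ooo
....
oooo
..o.
.o..
[16] .o..
...o
oooo
..o.
.o..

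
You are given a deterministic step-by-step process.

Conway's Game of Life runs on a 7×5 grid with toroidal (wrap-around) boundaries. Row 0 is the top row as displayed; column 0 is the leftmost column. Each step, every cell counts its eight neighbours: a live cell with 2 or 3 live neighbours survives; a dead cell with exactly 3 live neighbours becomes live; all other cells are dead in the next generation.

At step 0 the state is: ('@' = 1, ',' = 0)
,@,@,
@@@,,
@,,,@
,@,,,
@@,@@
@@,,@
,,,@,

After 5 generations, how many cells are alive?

k=0  ,@,@,
@@@,,
@,,,@
,@,,,
@@,@@
@@,,@
,,,@,
k=1  @@,@@
,,@@,
,,@,@
,@@@,
,,,@,
,@,,,
,@,@,
k=2  @@,,,
,,,,,
,,,,@
,@,,@
,@,@,
,,,,,
,@,@,
k=3  @@@,,
@,,,,
@,,,,
,,@@@
@,@,,
,,,,,
@@@,,
k=4  ,,@,@
@,,,@
@@,@,
@,@@@
,@@,@
@,@,,
@,@,,
k=5  ,,,,@
,,@,,
,,,,,
,,,,,
,,,,,
@,@,@
@,@,@

8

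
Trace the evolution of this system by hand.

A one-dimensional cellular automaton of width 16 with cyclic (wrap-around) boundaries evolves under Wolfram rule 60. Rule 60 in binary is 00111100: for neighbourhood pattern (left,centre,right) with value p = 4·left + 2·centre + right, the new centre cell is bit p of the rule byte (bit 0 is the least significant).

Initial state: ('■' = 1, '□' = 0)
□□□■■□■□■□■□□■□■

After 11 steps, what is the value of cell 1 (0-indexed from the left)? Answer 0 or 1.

k=0  □□□■■□■□■□■□□■□■
k=1  ■□□■□■■■■■■■□■■■
k=2  □■□■■■□□□□□□■■□□
k=3  □■■■□□■□□□□□■□■□
k=4  □■□□■□■■□□□□■■■■
k=5  ■■■□■■■□■□□□■□□□
k=6  ■□□■■□□■■■□□■■□□
k=7  ■■□■□■□■□□■□■□■□
k=8  ■□■■■■■■■□■■■■■■
k=9  □■■□□□□□□■■□□□□□
k=10  □■□■□□□□□■□■□□□□
k=11  □■■■■□□□□■■■■□□□

1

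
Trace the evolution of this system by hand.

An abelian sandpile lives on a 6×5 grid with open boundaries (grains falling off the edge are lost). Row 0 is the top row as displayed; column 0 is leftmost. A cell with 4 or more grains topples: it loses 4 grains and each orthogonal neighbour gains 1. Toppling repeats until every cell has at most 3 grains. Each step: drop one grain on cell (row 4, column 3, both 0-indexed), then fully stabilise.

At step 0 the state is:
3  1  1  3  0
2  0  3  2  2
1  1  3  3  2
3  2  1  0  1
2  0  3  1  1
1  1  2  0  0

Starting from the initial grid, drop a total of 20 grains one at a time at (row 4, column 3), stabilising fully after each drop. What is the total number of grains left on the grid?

k=0  3  1  1  3  0
2  0  3  2  2
1  1  3  3  2
3  2  1  0  1
2  0  3  1  1
1  1  2  0  0
k=1  3  1  1  3  0
2  0  3  2  2
1  1  3  3  2
3  2  1  0  1
2  0  3  2  1
1  1  2  0  0
k=2  3  1  1  3  0
2  0  3  2  2
1  1  3  3  2
3  2  1  0  1
2  0  3  3  1
1  1  2  0  0
k=3  3  1  1  3  0
2  0  3  2  2
1  1  3  3  2
3  2  2  1  1
2  1  0  1  2
1  1  3  1  0
k=4  3  1  1  3  0
2  0  3  2  2
1  1  3  3  2
3  2  2  1  1
2  1  0  2  2
1  1  3  1  0
k=5  3  1  1  3  0
2  0  3  2  2
1  1  3  3  2
3  2  2  1  1
2  1  0  3  2
1  1  3  1  0
k=6  3  1  1  3  0
2  0  3  2  2
1  1  3  3  2
3  2  2  2  1
2  1  1  0  3
1  1  3  2  0
k=7  3  1  1  3  0
2  0  3  2  2
1  1  3  3  2
3  2  2  2  1
2  1  1  1  3
1  1  3  2  0
k=8  3  1  1  3  0
2  0  3  2  2
1  1  3  3  2
3  2  2  2  1
2  1  1  2  3
1  1  3  2  0
k=9  3  1  1  3  0
2  0  3  2  2
1  1  3  3  2
3  2  2  2  1
2  1  1  3  3
1  1  3  2  0
k=10  3  1  1  3  0
2  0  3  2  2
1  1  3  3  2
3  2  2  3  2
2  1  2  1  0
1  1  3  3  1
k=11  3  1  1  3  0
2  0  3  2  2
1  1  3  3  2
3  2  2  3  2
2  1  2  2  0
1  1  3  3  1
k=12  3  1  1  3  0
2  0  3  2  2
1  1  3  3  2
3  2  2  3  2
2  1  2  3  0
1  1  3  3  1
k=13  3  1  3  0  1
2  1  1  1  3
1  2  2  2  3
3  3  1  2  3
2  2  1  3  1
1  2  1  1  2
k=14  3  1  3  0  1
2  1  1  1  3
1  2  2  2  3
3  3  1  3  3
2  2  2  0  2
1  2  1  2  2
k=15  3  1  3  0  1
2  1  1  1  3
1  2  2  2  3
3  3  1  3  3
2  2  2  1  2
1  2  1  2  2
k=16  3  1  3  0  1
2  1  1  1  3
1  2  2  2  3
3  3  1  3  3
2  2  2  2  2
1  2  1  2  2
k=17  3  1  3  0  1
2  1  1  1  3
1  2  2  2  3
3  3  1  3  3
2  2  2  3  2
1  2  1  2  2
k=18  3  1  3  0  2
2  1  1  3  0
1  2  3  0  2
3  3  2  2  2
2  2  3  2  0
1  2  1  3  3
k=19  3  1  3  0  2
2  1  1  3  0
1  2  3  0  2
3  3  2  2  2
2  2  3  3  0
1  2  1  3  3
k=20  3  1  3  0  2
2  1  1  3  0
1  2  3  0  2
3  3  3  3  2
2  3  0  2  2
1  2  3  1  0

54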